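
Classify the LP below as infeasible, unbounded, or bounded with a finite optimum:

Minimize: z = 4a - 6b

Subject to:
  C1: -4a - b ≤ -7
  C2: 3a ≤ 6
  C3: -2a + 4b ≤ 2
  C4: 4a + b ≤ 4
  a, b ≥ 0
C4 requires 4a + b ≤ 4, while C1 (-4a - b ≤ -7) is equivalent to 4a + b ≥ 7. Together they would need 7 ≤ 4a + b ≤ 4, which is impossible since 7 > 4. No point satisfies all constraints.

The feasible region is empty; the LP is infeasible.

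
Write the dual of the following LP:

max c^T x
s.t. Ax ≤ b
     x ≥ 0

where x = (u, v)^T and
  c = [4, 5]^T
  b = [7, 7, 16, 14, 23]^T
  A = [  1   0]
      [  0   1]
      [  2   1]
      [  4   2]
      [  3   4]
Minimize: z = 7y1 + 7y2 + 16y3 + 14y4 + 23y5

Subject to:
  C1: -y1 - 2y3 - 4y4 - 3y5 ≤ -4
  C2: -y2 - y3 - 2y4 - 4y5 ≤ -5
  y1, y2, y3, y4, y5 ≥ 0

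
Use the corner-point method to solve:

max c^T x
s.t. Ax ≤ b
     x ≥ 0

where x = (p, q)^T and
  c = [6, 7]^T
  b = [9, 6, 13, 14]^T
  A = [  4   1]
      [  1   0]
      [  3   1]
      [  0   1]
Each vertex is the intersection of two constraint boundaries that also satisfies all remaining constraints:
  p = 0 and q = 0 → (0, 0)
  4p + q = 9 and q = 0 → (2.25, 0)
  4p + q = 9 and p = 0 → (0, 9)

Evaluating z = 6p + 7q at each vertex:
  (0, 0): z = 0
  (2.25, 0): z = 13.5
  (0, 9): z = 63

The maximum is at (0, 9) with z = 63.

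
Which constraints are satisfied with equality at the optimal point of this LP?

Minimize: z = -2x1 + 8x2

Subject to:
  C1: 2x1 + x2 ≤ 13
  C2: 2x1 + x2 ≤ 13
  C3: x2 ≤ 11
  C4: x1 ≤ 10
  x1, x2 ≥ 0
Optimal: x1 = 6.5, x2 = 0
Slack at optimum:
  C1: slack = 0 (binding)
  C2: slack = 0 (binding)
  C3: slack = 11
  C4: slack = 3.5
  x1 ≥ 0: x1 = 6.5
  x2 ≥ 0: x2 = 0 (binding)
Binding constraints: C1, C2, x2 ≥ 0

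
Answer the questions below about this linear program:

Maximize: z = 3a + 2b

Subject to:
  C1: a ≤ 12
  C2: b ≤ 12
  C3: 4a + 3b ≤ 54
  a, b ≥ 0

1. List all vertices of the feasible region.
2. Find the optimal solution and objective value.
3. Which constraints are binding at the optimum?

1. (0, 0), (12, 0), (12, 2), (4.5, 12), (0, 12)
2. a = 12, b = 2, z = 40
3. C1, C3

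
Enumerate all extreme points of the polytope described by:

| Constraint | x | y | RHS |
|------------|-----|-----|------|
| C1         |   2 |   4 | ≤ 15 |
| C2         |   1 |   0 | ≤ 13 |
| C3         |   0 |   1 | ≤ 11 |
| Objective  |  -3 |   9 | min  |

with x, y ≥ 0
Each vertex is the intersection of two constraint boundaries that also satisfies all remaining constraints:
  x = 0 and y = 0 → (0, 0)
  2x + 4y = 15 and y = 0 → (7.5, 0)
  2x + 4y = 15 and x = 0 → (0, 3.75)

Vertices: (0, 0), (7.5, 0), (0, 3.75)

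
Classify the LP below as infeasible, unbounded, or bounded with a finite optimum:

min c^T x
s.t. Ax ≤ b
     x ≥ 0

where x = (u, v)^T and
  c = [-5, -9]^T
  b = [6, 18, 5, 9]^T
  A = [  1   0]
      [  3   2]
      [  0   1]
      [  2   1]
The point (2, 5) satisfies every constraint, so the LP is feasible; the constraints give u ≤ 6 and v ≤ 5, which with u, v ≥ 0 keep the feasible region inside a bounded box. A feasible, bounded LP attains a finite optimum at a vertex.

Evaluating z = -5u - 9v at each vertex:
  (0, 0): z = 0
  (4.5, 0): z = -22.5
  (2, 5): z = -55
  (0, 5): z = -45

Bounded optimum: z* = -55 at (2, 5).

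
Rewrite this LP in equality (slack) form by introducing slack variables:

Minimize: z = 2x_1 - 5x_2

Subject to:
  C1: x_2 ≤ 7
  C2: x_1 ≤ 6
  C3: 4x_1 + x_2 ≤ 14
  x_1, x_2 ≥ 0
min z = 2x_1 - 5x_2

s.t.
  x_2 + s1 = 7
  x_1 + s2 = 6
  4x_1 + x_2 + s3 = 14
  x_1, x_2, s1, s2, s3 ≥ 0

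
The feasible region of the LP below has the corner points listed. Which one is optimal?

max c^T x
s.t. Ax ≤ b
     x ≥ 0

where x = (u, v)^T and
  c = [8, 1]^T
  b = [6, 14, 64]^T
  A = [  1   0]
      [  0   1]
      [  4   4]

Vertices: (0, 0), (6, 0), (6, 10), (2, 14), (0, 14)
Evaluating z = 8u + v at each vertex:
  (0, 0): z = 0
  (6, 0): z = 48
  (6, 10): z = 58
  (2, 14): z = 30
  (0, 14): z = 14

The largest value is z = 58, attained at (6, 10).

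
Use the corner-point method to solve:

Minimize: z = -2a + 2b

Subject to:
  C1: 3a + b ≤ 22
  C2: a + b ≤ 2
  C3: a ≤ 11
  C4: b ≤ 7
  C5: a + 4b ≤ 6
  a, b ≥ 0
a = 2, b = 0, z = -4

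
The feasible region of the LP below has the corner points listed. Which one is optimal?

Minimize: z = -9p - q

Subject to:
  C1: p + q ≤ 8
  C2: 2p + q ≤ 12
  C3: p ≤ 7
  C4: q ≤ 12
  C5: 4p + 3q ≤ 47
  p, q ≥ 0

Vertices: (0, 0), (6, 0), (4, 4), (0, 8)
Evaluating z = -9p - q at each vertex:
  (0, 0): z = 0
  (6, 0): z = -54
  (4, 4): z = -40
  (0, 8): z = -8

The smallest value is z = -54, attained at (6, 0).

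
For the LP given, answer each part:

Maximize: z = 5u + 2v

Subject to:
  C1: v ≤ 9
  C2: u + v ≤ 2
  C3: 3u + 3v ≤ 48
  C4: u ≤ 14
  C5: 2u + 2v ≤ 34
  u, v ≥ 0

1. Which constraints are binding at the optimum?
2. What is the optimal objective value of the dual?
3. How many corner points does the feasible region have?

1. C2, v ≥ 0
2. 10 (by strong duality, equal to the primal optimum)
3. 3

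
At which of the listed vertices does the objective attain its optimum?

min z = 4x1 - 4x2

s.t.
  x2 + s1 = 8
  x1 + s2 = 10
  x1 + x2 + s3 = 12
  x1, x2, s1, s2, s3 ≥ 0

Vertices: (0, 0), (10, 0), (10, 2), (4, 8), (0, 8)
Evaluating z = 4x1 - 4x2 at each vertex:
  (0, 0): z = 0
  (10, 0): z = 40
  (10, 2): z = 32
  (4, 8): z = -16
  (0, 8): z = -32

The smallest value is z = -32, attained at (0, 8).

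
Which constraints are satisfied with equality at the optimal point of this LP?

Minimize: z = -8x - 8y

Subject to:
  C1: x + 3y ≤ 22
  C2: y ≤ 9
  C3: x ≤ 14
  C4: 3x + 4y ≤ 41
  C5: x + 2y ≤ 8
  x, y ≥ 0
Optimal: x = 8, y = 0
Slack at optimum:
  C1: slack = 14
  C2: slack = 9
  C3: slack = 6
  C4: slack = 17
  C5: slack = 0 (binding)
  x ≥ 0: x = 8
  y ≥ 0: y = 0 (binding)
Binding constraints: C5, y ≥ 0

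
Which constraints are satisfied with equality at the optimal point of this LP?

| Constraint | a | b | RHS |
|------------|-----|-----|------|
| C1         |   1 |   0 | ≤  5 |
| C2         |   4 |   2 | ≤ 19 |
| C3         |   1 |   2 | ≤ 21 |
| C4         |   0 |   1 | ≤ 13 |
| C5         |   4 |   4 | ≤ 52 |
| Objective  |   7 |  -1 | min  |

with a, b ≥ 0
Optimal: a = 0, b = 9.5
Slack at optimum:
  C1: slack = 5
  C2: slack = 0 (binding)
  C3: slack = 2
  C4: slack = 3.5
  C5: slack = 14
  a ≥ 0: a = 0 (binding)
  b ≥ 0: b = 9.5
Binding constraints: C2, a ≥ 0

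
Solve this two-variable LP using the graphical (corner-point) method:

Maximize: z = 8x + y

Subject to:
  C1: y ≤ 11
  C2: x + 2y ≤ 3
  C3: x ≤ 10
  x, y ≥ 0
Each vertex is the intersection of two constraint boundaries that also satisfies all remaining constraints:
  x = 0 and y = 0 → (0, 0)
  x + 2y = 3 and y = 0 → (3, 0)
  x + 2y = 3 and x = 0 → (0, 1.5)

Evaluating z = 8x + y at each vertex:
  (0, 0): z = 0
  (3, 0): z = 24
  (0, 1.5): z = 1.5

The maximum is at (3, 0) with z = 24.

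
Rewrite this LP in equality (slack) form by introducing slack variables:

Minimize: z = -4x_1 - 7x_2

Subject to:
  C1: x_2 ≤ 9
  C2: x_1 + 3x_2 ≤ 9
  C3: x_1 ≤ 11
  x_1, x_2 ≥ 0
min z = -4x_1 - 7x_2

s.t.
  x_2 + s1 = 9
  x_1 + 3x_2 + s2 = 9
  x_1 + s3 = 11
  x_1, x_2, s1, s2, s3 ≥ 0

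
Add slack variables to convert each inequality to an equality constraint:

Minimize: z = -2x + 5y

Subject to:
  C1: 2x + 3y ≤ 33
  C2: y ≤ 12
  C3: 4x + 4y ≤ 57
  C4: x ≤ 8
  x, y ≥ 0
min z = -2x + 5y

s.t.
  2x + 3y + s1 = 33
  y + s2 = 12
  4x + 4y + s3 = 57
  x + s4 = 8
  x, y, s1, s2, s3, s4 ≥ 0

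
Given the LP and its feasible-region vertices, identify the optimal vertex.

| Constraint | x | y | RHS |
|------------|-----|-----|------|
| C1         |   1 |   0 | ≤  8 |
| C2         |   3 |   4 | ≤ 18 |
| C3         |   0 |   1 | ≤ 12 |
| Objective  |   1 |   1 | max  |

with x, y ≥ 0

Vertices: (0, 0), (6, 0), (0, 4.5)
Evaluating z = x + y at each vertex:
  (0, 0): z = 0
  (6, 0): z = 6
  (0, 4.5): z = 4.5

The largest value is z = 6, attained at (6, 0).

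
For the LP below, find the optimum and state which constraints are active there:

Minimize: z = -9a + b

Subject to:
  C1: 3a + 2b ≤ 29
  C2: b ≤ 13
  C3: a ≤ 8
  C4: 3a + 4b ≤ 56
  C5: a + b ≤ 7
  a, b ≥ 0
Optimal: a = 7, b = 0
Slack at optimum:
  C1: slack = 8
  C2: slack = 13
  C3: slack = 1
  C4: slack = 35
  C5: slack = 0 (binding)
  a ≥ 0: a = 7
  b ≥ 0: b = 0 (binding)
Binding constraints: C5, b ≥ 0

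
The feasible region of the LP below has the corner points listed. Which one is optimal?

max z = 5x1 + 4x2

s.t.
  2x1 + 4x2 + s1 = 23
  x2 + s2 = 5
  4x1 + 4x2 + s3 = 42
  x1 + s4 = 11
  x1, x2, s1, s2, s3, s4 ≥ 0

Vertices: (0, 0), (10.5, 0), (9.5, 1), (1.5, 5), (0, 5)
(10.5, 0) with z = 52.5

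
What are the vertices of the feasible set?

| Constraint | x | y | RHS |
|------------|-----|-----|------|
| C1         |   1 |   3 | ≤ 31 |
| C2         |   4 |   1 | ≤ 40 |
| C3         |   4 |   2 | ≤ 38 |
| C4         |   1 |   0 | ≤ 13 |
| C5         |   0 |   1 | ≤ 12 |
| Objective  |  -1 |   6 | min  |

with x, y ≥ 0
Each vertex is the intersection of two constraint boundaries that also satisfies all remaining constraints:
  x = 0 and y = 0 → (0, 0)
  4x + 2y = 38 and y = 0 → (9.5, 0)
  x + 3y = 31 and 4x + 2y = 38 → (5.2, 8.6)
  x + 3y = 31 and x = 0 → (0, 10.33)

Vertices: (0, 0), (9.5, 0), (5.2, 8.6), (0, 10.33)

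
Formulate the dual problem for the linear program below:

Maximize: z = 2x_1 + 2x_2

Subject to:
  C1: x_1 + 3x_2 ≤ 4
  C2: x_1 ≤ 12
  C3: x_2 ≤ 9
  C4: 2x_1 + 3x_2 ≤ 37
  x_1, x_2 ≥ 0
Minimize: z = 4y1 + 12y2 + 9y3 + 37y4

Subject to:
  C1: -y1 - y2 - 2y4 ≤ -2
  C2: -3y1 - y3 - 3y4 ≤ -2
  y1, y2, y3, y4 ≥ 0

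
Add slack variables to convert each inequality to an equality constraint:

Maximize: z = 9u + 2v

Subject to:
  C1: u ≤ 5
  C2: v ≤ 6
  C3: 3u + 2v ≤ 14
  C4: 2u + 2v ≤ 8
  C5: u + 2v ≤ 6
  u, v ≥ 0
max z = 9u + 2v

s.t.
  u + s1 = 5
  v + s2 = 6
  3u + 2v + s3 = 14
  2u + 2v + s4 = 8
  u + 2v + s5 = 6
  u, v, s1, s2, s3, s4, s5 ≥ 0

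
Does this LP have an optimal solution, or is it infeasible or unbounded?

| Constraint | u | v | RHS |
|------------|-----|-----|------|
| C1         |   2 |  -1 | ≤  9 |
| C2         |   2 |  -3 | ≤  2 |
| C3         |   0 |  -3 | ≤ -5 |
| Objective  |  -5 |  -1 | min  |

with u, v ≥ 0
Feasible point: (0, 2) satisfies every constraint, so the LP is feasible.
Direction d = (0, 1): for each constraint row a, a·d ≤ 0 —
  (2)(0) + (-1)(1) = -1 ≤ 0
  (2)(0) + (-3)(1) = -3 ≤ 0
  (0)(0) + (-3)(1) = -3 ≤ 0
and d ≥ 0, so (0, 2) + t·d stays feasible for every t ≥ 0. Along this ray z = -5u - v changes by -1 per unit t, so z → −∞.

The LP is unbounded; z can be made arbitrarily small.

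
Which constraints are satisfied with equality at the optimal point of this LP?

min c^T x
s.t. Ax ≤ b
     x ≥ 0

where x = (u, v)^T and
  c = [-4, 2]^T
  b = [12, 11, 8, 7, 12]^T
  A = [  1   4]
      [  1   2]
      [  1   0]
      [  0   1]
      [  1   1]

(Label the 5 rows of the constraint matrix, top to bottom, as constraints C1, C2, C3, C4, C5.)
Optimal: u = 8, v = 0
Slack at optimum:
  C1: slack = 4
  C2: slack = 3
  C3: slack = 0 (binding)
  C4: slack = 7
  C5: slack = 4
  u ≥ 0: u = 8
  v ≥ 0: v = 0 (binding)
Binding constraints: C3, v ≥ 0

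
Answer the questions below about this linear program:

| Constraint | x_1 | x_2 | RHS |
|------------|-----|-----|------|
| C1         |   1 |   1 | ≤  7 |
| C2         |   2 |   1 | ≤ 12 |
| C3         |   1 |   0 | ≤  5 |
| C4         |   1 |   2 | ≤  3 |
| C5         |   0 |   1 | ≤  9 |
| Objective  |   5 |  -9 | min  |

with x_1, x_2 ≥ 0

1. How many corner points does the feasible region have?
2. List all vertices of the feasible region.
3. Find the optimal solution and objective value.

1. 3
2. (0, 0), (3, 0), (0, 1.5)
3. x_1 = 0, x_2 = 1.5, z = -13.5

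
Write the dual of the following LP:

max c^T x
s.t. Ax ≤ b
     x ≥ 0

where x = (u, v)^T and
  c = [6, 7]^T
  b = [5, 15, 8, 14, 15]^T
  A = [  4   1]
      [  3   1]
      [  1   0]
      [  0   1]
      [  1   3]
Minimize: z = 5y1 + 15y2 + 8y3 + 14y4 + 15y5

Subject to:
  C1: -4y1 - 3y2 - y3 - y5 ≤ -6
  C2: -y1 - y2 - y4 - 3y5 ≤ -7
  y1, y2, y3, y4, y5 ≥ 0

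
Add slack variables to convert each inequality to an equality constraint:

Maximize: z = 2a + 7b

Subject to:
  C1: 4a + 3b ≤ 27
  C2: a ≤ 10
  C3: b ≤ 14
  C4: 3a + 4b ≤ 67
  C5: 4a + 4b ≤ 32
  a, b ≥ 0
max z = 2a + 7b

s.t.
  4a + 3b + s1 = 27
  a + s2 = 10
  b + s3 = 14
  3a + 4b + s4 = 67
  4a + 4b + s5 = 32
  a, b, s1, s2, s3, s4, s5 ≥ 0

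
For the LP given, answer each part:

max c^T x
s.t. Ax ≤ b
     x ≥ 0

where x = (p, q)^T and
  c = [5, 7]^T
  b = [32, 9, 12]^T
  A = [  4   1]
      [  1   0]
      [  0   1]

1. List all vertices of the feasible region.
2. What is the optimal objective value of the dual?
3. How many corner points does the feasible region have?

1. (0, 0), (8, 0), (5, 12), (0, 12)
2. 109 (by strong duality, equal to the primal optimum)
3. 4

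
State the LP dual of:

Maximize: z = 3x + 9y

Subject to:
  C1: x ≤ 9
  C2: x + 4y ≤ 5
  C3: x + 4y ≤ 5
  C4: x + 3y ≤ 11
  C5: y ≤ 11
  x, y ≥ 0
Minimize: z = 9y1 + 5y2 + 5y3 + 11y4 + 11y5

Subject to:
  C1: -y1 - y2 - y3 - y4 ≤ -3
  C2: -4y2 - 4y3 - 3y4 - y5 ≤ -9
  y1, y2, y3, y4, y5 ≥ 0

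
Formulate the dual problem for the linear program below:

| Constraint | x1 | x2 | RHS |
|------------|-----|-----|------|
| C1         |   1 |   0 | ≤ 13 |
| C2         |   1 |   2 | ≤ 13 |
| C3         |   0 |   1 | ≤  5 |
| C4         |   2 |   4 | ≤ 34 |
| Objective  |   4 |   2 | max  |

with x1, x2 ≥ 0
Minimize: z = 13y1 + 13y2 + 5y3 + 34y4

Subject to:
  C1: -y1 - y2 - 2y4 ≤ -4
  C2: -2y2 - y3 - 4y4 ≤ -2
  y1, y2, y3, y4 ≥ 0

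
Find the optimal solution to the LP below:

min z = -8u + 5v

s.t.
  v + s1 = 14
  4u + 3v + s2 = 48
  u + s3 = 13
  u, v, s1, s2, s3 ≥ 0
u = 12, v = 0, z = -96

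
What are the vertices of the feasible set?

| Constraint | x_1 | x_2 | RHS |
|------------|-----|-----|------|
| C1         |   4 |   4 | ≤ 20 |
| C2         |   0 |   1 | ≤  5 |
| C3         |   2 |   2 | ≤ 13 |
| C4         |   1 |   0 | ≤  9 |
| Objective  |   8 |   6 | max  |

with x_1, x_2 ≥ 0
Each vertex is the intersection of two constraint boundaries that also satisfies all remaining constraints:
  x_1 = 0 and x_2 = 0 → (0, 0)
  4x_1 + 4x_2 = 20 and x_2 = 0 → (5, 0)
  4x_1 + 4x_2 = 20 and x_2 = 5 → (0, 5)

Vertices: (0, 0), (5, 0), (0, 5)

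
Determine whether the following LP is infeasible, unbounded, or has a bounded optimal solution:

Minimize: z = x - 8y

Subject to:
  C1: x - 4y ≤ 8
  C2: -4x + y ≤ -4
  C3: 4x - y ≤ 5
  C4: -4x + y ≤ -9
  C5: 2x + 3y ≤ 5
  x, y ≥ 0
C3 requires 4x - y ≤ 5, while C4 (-4x + y ≤ -9) is equivalent to 4x - y ≥ 9. Together they would need 9 ≤ 4x - y ≤ 5, which is impossible since 9 > 5. No point satisfies all constraints.

Infeasible — the constraint set is empty.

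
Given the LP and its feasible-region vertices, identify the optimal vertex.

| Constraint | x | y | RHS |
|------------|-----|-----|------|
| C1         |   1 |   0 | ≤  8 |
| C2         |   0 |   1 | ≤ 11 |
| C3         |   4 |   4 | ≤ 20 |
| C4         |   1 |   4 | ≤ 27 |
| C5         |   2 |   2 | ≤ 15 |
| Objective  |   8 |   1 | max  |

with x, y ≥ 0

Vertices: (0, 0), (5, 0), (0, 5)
(5, 0) with z = 40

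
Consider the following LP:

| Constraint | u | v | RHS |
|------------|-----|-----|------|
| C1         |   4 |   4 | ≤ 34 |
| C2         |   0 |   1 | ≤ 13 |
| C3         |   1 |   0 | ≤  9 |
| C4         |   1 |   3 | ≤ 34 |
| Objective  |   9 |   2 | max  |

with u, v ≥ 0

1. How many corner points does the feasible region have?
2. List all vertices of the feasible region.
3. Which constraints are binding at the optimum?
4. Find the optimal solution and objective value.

1. 3
2. (0, 0), (8.5, 0), (0, 8.5)
3. C1, v ≥ 0
4. u = 8.5, v = 0, z = 76.5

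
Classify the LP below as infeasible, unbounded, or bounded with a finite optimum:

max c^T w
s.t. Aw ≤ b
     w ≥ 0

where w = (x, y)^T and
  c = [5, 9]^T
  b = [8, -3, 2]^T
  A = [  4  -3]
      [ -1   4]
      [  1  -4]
One constraint requires x - 4y ≤ 2, while the constraint -x + 4y ≤ -3 is equivalent to x - 4y ≥ 3. Together they would need 3 ≤ x - 4y ≤ 2, which is impossible since 3 > 2. No point satisfies all constraints.

Infeasible: no point satisfies all constraints simultaneously.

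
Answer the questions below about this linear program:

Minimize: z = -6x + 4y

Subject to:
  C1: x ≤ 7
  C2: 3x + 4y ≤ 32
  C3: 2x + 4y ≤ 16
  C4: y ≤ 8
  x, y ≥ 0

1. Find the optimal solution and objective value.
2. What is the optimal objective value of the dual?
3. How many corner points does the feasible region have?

1. x = 7, y = 0, z = -42
2. -42 (by strong duality, equal to the primal optimum)
3. 4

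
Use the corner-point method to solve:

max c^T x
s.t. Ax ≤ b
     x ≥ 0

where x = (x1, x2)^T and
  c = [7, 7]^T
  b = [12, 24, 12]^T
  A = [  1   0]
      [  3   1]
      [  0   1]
Each vertex is the intersection of two constraint boundaries that also satisfies all remaining constraints:
  x1 = 0 and x2 = 0 → (0, 0)
  3x1 + x2 = 24 and x2 = 0 → (8, 0)
  3x1 + x2 = 24 and x2 = 12 → (4, 12)
  x2 = 12 and x1 = 0 → (0, 12)

Evaluating z = 7x1 + 7x2 at each vertex:
  (0, 0): z = 0
  (8, 0): z = 56
  (4, 12): z = 112
  (0, 12): z = 84

The maximum is at (4, 12) with z = 112.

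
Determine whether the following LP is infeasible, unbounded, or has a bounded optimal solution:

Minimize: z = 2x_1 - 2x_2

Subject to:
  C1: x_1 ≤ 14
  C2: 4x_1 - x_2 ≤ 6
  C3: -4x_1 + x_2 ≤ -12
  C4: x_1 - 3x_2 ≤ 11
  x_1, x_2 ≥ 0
C2 requires 4x_1 - x_2 ≤ 6, while C3 (-4x_1 + x_2 ≤ -12) is equivalent to 4x_1 - x_2 ≥ 12. Together they would need 12 ≤ 4x_1 - x_2 ≤ 6, which is impossible since 12 > 6. No point satisfies all constraints.

Infeasible: no point satisfies all constraints simultaneously.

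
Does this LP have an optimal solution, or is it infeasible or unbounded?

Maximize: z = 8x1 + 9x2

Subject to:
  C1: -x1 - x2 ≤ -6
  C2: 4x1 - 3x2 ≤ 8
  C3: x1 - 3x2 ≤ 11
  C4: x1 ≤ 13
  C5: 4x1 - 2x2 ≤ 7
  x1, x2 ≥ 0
Feasible point: (0, 6) satisfies every constraint, so the LP is feasible.
Direction d = (0, 1): for each constraint row a, a·d ≤ 0 —
  (-1)(0) + (-1)(1) = -1 ≤ 0
  (4)(0) + (-3)(1) = -3 ≤ 0
  (1)(0) + (-3)(1) = -3 ≤ 0
  (1)(0) + (0)(1) = 0 ≤ 0
  (4)(0) + (-2)(1) = -2 ≤ 0
and d ≥ 0, so (0, 6) + t·d stays feasible for every t ≥ 0. Along this ray z = 8x1 + 9x2 changes by 9 per unit t, so z → +∞.

Unbounded: there is a feasible ray along which z → +∞.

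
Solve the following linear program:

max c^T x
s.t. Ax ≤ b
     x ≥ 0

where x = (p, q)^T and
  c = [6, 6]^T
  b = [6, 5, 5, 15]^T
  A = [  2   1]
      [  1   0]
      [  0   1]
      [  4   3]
Each vertex is the intersection of two constraint boundaries that also satisfies all remaining constraints:
  p = 0 and q = 0 → (0, 0)
  2p + q = 6 and q = 0 → (3, 0)
  2p + q = 6 and 4p + 3q = 15 → (1.5, 3)
  q = 5 and 4p + 3q = 15 → (0, 5)

Evaluating z = 6p + 6q at each vertex:
  (0, 0): z = 0
  (3, 0): z = 18
  (1.5, 3): z = 27
  (0, 5): z = 30

The maximum is at (0, 5) with z = 30.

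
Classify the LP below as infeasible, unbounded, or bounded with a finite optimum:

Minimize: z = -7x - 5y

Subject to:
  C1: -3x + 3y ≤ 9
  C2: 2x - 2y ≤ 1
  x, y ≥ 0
Feasible point: (0, 0) satisfies every constraint, so the LP is feasible.
Direction d = (1, 1): for each constraint row a, a·d ≤ 0 —
  (-3)(1) + (3)(1) = 0 ≤ 0
  (2)(1) + (-2)(1) = 0 ≤ 0
and d ≥ 0, so (0, 0) + t·d stays feasible for every t ≥ 0. Along this ray z = -7x - 5y changes by -12 per unit t, so z → −∞.

Unbounded — the objective can decrease without bound over the feasible region.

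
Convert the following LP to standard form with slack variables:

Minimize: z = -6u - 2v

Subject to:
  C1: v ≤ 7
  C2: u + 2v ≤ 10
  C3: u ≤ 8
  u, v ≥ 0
min z = -6u - 2v

s.t.
  v + s1 = 7
  u + 2v + s2 = 10
  u + s3 = 8
  u, v, s1, s2, s3 ≥ 0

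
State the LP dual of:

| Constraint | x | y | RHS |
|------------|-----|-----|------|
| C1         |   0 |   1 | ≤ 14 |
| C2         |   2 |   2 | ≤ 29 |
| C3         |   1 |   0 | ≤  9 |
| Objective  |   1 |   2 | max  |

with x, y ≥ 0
Minimize: z = 14y1 + 29y2 + 9y3

Subject to:
  C1: -2y2 - y3 ≤ -1
  C2: -y1 - 2y2 ≤ -2
  y1, y2, y3 ≥ 0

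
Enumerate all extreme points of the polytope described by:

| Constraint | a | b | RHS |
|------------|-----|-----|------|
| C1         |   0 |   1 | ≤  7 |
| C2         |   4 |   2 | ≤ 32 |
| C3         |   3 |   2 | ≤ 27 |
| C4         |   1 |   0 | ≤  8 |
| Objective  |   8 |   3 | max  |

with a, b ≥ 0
Each vertex is the intersection of two constraint boundaries that also satisfies all remaining constraints:
  a = 0 and b = 0 → (0, 0)
  4a + 2b = 32 and a = 8 → (8, 0)
  4a + 2b = 32 and 3a + 2b = 27 → (5, 6)
  b = 7 and 3a + 2b = 27 → (4.333, 7)
  b = 7 and a = 0 → (0, 7)

Vertices: (0, 0), (8, 0), (5, 6), (4.333, 7), (0, 7)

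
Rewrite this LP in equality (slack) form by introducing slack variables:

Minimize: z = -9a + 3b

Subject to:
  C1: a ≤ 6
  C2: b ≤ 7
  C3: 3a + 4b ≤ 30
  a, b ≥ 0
min z = -9a + 3b

s.t.
  a + s1 = 6
  b + s2 = 7
  3a + 4b + s3 = 30
  a, b, s1, s2, s3 ≥ 0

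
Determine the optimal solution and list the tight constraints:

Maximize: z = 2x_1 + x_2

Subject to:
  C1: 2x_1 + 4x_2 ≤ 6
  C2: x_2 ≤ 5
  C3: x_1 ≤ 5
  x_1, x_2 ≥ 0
Optimal: x_1 = 3, x_2 = 0
Binding: C1, x_2 ≥ 0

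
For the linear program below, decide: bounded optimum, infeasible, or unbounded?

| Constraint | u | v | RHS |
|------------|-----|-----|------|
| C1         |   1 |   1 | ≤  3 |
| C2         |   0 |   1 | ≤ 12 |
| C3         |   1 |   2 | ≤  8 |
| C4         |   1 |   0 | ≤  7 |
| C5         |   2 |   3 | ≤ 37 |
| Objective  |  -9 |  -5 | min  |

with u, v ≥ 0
The point (3, 0) satisfies every constraint, so the LP is feasible; the constraints give u ≤ 7 and v ≤ 12, which with u, v ≥ 0 keep the feasible region inside a bounded box. A feasible, bounded LP attains a finite optimum at a vertex.

Bounded optimum: z* = -27 at (3, 0).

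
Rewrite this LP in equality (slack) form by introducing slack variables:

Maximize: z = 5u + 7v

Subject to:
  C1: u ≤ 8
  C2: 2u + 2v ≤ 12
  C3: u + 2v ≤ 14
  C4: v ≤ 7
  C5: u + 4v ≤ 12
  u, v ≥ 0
max z = 5u + 7v

s.t.
  u + s1 = 8
  2u + 2v + s2 = 12
  u + 2v + s3 = 14
  v + s4 = 7
  u + 4v + s5 = 12
  u, v, s1, s2, s3, s4, s5 ≥ 0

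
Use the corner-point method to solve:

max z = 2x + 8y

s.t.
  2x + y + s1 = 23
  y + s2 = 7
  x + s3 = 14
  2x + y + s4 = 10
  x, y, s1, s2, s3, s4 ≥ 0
Each vertex is the intersection of two constraint boundaries that also satisfies all remaining constraints:
  x = 0 and y = 0 → (0, 0)
  2x + y = 10 and y = 0 → (5, 0)
  y = 7 and 2x + y = 10 → (1.5, 7)
  y = 7 and x = 0 → (0, 7)

Evaluating z = 2x + 8y at each vertex:
  (0, 0): z = 0
  (5, 0): z = 10
  (1.5, 7): z = 59
  (0, 7): z = 56

The maximum is at (1.5, 7) with z = 59.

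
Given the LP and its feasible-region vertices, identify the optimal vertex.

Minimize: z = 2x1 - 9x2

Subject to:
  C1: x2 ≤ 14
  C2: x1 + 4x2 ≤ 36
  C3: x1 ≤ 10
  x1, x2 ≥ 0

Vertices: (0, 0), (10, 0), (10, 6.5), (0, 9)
(0, 9) with z = -81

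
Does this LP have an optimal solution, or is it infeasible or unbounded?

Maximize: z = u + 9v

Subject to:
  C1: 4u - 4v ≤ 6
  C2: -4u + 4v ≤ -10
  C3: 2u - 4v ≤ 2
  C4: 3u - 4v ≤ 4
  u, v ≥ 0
C1 requires 4u - 4v ≤ 6, while C2 (-4u + 4v ≤ -10) is equivalent to 4u - 4v ≥ 10. Together they would need 10 ≤ 4u - 4v ≤ 6, which is impossible since 10 > 6. No point satisfies all constraints.

Infeasible: no point satisfies all constraints simultaneously.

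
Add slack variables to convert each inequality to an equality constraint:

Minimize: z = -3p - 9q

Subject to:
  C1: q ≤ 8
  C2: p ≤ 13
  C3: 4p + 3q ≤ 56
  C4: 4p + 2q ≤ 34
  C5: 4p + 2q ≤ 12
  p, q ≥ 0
min z = -3p - 9q

s.t.
  q + s1 = 8
  p + s2 = 13
  4p + 3q + s3 = 56
  4p + 2q + s4 = 34
  4p + 2q + s5 = 12
  p, q, s1, s2, s3, s4, s5 ≥ 0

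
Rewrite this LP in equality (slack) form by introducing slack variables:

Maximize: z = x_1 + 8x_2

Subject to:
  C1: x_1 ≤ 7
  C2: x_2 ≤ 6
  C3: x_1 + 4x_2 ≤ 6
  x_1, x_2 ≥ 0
max z = x_1 + 8x_2

s.t.
  x_1 + s1 = 7
  x_2 + s2 = 6
  x_1 + 4x_2 + s3 = 6
  x_1, x_2, s1, s2, s3 ≥ 0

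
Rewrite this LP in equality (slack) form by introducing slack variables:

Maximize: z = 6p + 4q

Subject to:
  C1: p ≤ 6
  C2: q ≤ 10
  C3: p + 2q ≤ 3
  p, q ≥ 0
max z = 6p + 4q

s.t.
  p + s1 = 6
  q + s2 = 10
  p + 2q + s3 = 3
  p, q, s1, s2, s3 ≥ 0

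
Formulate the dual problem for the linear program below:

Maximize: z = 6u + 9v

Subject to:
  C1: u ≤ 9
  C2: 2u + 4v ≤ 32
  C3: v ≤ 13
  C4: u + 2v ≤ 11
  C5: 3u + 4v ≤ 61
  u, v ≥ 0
Minimize: z = 9y1 + 32y2 + 13y3 + 11y4 + 61y5

Subject to:
  C1: -y1 - 2y2 - y4 - 3y5 ≤ -6
  C2: -4y2 - y3 - 2y4 - 4y5 ≤ -9
  y1, y2, y3, y4, y5 ≥ 0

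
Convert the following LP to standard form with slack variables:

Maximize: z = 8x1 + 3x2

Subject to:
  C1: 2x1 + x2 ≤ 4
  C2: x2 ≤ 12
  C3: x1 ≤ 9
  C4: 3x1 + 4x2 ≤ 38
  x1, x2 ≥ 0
max z = 8x1 + 3x2

s.t.
  2x1 + x2 + s1 = 4
  x2 + s2 = 12
  x1 + s3 = 9
  3x1 + 4x2 + s4 = 38
  x1, x2, s1, s2, s3, s4 ≥ 0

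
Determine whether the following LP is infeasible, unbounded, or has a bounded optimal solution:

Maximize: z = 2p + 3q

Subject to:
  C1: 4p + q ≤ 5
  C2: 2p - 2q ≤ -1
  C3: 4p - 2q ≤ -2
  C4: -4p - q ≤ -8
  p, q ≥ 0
C1 requires 4p + q ≤ 5, while C4 (-4p - q ≤ -8) is equivalent to 4p + q ≥ 8. Together they would need 8 ≤ 4p + q ≤ 5, which is impossible since 8 > 5. No point satisfies all constraints.

Infeasible — the constraint set is empty.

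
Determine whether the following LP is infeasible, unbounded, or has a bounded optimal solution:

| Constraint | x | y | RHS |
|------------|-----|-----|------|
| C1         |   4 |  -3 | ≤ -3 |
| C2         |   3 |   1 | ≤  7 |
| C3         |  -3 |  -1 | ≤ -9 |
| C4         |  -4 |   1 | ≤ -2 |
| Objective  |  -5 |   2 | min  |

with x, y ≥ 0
C2 requires 3x + y ≤ 7, while C3 (-3x - y ≤ -9) is equivalent to 3x + y ≥ 9. Together they would need 9 ≤ 3x + y ≤ 7, which is impossible since 9 > 7. No point satisfies all constraints.

The feasible region is empty; the LP is infeasible.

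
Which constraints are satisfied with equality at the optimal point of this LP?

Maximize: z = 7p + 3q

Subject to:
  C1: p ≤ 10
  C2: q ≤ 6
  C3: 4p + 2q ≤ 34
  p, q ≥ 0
Optimal: p = 8.5, q = 0
Binding: C3, q ≥ 0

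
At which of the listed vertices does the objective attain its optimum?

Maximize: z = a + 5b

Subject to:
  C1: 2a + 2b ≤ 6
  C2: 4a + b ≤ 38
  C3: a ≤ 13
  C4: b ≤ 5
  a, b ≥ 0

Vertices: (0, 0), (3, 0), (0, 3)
Evaluating z = a + 5b at each vertex:
  (0, 0): z = 0
  (3, 0): z = 3
  (0, 3): z = 15

The largest value is z = 15, attained at (0, 3).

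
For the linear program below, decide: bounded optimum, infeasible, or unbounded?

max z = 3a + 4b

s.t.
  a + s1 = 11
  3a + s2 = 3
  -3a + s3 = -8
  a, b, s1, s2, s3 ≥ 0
The row 3a + s2 = 3 with s2 ≥ 0 requires 3a ≤ 3, while the row -3a + s3 = -8 with s3 ≥ 0 is equivalent to 3a ≥ 8. Together they would need 8 ≤ 3a ≤ 3, which is impossible since 8 > 3. No point satisfies all constraints.

Infeasible — the constraint set is empty.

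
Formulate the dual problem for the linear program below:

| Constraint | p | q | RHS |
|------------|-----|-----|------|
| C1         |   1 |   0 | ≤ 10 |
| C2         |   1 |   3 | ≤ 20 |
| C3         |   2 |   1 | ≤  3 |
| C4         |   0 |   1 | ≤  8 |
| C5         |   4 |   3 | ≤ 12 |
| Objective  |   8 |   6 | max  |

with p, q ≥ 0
Minimize: z = 10y1 + 20y2 + 3y3 + 8y4 + 12y5

Subject to:
  C1: -y1 - y2 - 2y3 - 4y5 ≤ -8
  C2: -3y2 - y3 - y4 - 3y5 ≤ -6
  y1, y2, y3, y4, y5 ≥ 0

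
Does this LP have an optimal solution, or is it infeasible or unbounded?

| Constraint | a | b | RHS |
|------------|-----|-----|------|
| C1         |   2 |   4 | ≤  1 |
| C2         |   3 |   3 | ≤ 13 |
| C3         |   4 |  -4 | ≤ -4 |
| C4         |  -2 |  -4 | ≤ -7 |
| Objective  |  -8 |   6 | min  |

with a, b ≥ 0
C1 requires 2a + 4b ≤ 1, while C4 (-2a - 4b ≤ -7) is equivalent to 2a + 4b ≥ 7. Together they would need 7 ≤ 2a + 4b ≤ 1, which is impossible since 7 > 1. No point satisfies all constraints.

Infeasible: no point satisfies all constraints simultaneously.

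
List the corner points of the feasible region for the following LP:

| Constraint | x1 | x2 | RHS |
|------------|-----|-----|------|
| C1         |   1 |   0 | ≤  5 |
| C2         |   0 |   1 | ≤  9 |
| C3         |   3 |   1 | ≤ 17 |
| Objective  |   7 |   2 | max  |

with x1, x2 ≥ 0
Each vertex is the intersection of two constraint boundaries that also satisfies all remaining constraints:
  x1 = 0 and x2 = 0 → (0, 0)
  x1 = 5 and x2 = 0 → (5, 0)
  x1 = 5 and 3x1 + x2 = 17 → (5, 2)
  x2 = 9 and 3x1 + x2 = 17 → (2.667, 9)
  x2 = 9 and x1 = 0 → (0, 9)

Vertices: (0, 0), (5, 0), (5, 2), (2.667, 9), (0, 9)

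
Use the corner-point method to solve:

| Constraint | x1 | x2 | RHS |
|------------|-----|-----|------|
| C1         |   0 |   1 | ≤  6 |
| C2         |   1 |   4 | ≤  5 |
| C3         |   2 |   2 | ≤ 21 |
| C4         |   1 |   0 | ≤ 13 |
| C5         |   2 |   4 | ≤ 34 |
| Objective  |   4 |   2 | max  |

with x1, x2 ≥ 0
Each vertex is the intersection of two constraint boundaries that also satisfies all remaining constraints:
  x1 = 0 and x2 = 0 → (0, 0)
  x1 + 4x2 = 5 and x2 = 0 → (5, 0)
  x1 + 4x2 = 5 and x1 = 0 → (0, 1.25)

Evaluating z = 4x1 + 2x2 at each vertex:
  (0, 0): z = 0
  (5, 0): z = 20
  (0, 1.25): z = 2.5

The maximum is at (5, 0) with z = 20.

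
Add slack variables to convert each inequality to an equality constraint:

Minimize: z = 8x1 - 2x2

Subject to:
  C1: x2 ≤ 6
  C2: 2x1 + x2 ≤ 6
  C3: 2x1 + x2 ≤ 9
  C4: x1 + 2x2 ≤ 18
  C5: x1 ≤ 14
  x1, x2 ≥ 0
min z = 8x1 - 2x2

s.t.
  x2 + s1 = 6
  2x1 + x2 + s2 = 6
  2x1 + x2 + s3 = 9
  x1 + 2x2 + s4 = 18
  x1 + s5 = 14
  x1, x2, s1, s2, s3, s4, s5 ≥ 0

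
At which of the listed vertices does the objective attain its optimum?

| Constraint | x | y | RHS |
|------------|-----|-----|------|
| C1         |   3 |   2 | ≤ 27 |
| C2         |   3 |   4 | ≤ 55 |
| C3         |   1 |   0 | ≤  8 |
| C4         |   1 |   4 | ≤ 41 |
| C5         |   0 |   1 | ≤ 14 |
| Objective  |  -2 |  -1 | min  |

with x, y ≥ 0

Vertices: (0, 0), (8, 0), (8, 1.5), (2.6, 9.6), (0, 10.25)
Evaluating z = -2x - y at each vertex:
  (0, 0): z = 0
  (8, 0): z = -16
  (8, 1.5): z = -17.5
  (2.6, 9.6): z = -14.8
  (0, 10.25): z = -10.25

The smallest value is z = -17.5, attained at (8, 1.5).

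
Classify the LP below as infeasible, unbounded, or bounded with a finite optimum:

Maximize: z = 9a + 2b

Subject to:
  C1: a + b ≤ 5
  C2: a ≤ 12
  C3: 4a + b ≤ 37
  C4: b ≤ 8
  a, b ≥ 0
The point (5, 0) satisfies every constraint, so the LP is feasible; the constraints give a ≤ 12 and b ≤ 8, which with a, b ≥ 0 keep the feasible region inside a bounded box. A feasible, bounded LP attains a finite optimum at a vertex.

Evaluating z = 9a + 2b at each vertex:
  (0, 0): z = 0
  (5, 0): z = 45
  (0, 5): z = 10

The LP has an optimal solution: (5, 0) with z = 45.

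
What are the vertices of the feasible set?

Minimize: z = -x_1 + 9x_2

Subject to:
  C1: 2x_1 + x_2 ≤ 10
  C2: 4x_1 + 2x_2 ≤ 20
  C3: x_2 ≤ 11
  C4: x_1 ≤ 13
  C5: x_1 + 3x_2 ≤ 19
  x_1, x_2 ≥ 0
Each vertex is the intersection of two constraint boundaries that also satisfies all remaining constraints:
  x_1 = 0 and x_2 = 0 → (0, 0)
  2x_1 + x_2 = 10 and x_2 = 0 → (5, 0)
  2x_1 + x_2 = 10 and x_1 + 3x_2 = 19 → (2.2, 5.6)
  x_1 + 3x_2 = 19 and x_1 = 0 → (0, 6.333)

Vertices: (0, 0), (5, 0), (2.2, 5.6), (0, 6.333)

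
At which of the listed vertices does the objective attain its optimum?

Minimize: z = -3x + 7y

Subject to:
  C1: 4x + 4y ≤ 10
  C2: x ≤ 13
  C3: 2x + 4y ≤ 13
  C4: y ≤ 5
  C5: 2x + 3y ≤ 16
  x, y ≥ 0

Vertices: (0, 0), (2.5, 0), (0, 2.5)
Evaluating z = -3x + 7y at each vertex:
  (0, 0): z = 0
  (2.5, 0): z = -7.5
  (0, 2.5): z = 17.5

The smallest value is z = -7.5, attained at (2.5, 0).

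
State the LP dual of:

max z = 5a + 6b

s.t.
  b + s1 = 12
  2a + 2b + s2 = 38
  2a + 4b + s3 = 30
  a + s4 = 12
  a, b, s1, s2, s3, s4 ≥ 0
Minimize: z = 12y1 + 38y2 + 30y3 + 12y4

Subject to:
  C1: -2y2 - 2y3 - y4 ≤ -5
  C2: -y1 - 2y2 - 4y3 ≤ -6
  y1, y2, y3, y4 ≥ 0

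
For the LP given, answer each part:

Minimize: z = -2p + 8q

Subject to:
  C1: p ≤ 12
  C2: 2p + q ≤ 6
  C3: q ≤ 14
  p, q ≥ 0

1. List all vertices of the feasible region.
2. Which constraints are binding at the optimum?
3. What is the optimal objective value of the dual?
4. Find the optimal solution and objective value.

1. (0, 0), (3, 0), (0, 6)
2. C2, q ≥ 0
3. -6 (by strong duality, equal to the primal optimum)
4. p = 3, q = 0, z = -6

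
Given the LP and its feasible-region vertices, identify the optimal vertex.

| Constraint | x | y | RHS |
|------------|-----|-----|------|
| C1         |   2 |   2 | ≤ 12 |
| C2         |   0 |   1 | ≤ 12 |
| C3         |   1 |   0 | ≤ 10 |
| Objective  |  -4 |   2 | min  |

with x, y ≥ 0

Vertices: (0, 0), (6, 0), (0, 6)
Evaluating z = -4x + 2y at each vertex:
  (0, 0): z = 0
  (6, 0): z = -24
  (0, 6): z = 12

The smallest value is z = -24, attained at (6, 0).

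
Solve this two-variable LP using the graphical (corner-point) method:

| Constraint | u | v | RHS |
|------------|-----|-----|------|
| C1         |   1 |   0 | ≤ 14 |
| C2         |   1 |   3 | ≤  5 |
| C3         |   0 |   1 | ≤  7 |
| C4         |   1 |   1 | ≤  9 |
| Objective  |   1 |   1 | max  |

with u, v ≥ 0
u = 5, v = 0, z = 5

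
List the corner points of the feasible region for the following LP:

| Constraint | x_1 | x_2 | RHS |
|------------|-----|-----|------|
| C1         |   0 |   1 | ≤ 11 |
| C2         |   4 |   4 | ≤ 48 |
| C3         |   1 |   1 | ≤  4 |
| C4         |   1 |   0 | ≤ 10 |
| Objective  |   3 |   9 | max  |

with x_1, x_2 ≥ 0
Each vertex is the intersection of two constraint boundaries that also satisfies all remaining constraints:
  x_1 = 0 and x_2 = 0 → (0, 0)
  x_1 + x_2 = 4 and x_2 = 0 → (4, 0)
  x_1 + x_2 = 4 and x_1 = 0 → (0, 4)

Vertices: (0, 0), (4, 0), (0, 4)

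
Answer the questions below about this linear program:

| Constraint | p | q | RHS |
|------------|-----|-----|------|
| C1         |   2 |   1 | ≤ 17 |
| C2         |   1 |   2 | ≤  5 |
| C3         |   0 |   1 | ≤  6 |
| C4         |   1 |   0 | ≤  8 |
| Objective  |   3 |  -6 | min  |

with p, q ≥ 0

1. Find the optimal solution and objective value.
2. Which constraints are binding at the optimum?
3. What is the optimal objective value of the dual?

1. p = 0, q = 2.5, z = -15
2. C2, p ≥ 0
3. -15 (by strong duality, equal to the primal optimum)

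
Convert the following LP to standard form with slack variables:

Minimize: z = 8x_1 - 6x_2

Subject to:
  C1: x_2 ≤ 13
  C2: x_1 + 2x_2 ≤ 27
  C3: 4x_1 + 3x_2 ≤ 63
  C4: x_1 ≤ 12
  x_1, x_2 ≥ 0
min z = 8x_1 - 6x_2

s.t.
  x_2 + s1 = 13
  x_1 + 2x_2 + s2 = 27
  4x_1 + 3x_2 + s3 = 63
  x_1 + s4 = 12
  x_1, x_2, s1, s2, s3, s4 ≥ 0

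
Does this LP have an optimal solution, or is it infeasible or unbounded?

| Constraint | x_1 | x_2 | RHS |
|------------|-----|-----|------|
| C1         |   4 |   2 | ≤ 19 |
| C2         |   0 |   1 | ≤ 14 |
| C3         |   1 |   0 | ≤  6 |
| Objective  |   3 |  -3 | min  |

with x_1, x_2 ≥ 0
The point (0, 9.5) satisfies every constraint, so the LP is feasible; the constraints give x_1 ≤ 6 and x_2 ≤ 14, which with x_1, x_2 ≥ 0 keep the feasible region inside a bounded box. A feasible, bounded LP attains a finite optimum at a vertex.

Evaluating z = 3x_1 - 3x_2 at each vertex:
  (0, 0): z = 0
  (4.75, 0): z = 14.25
  (0, 9.5): z = -28.5

The LP has an optimal solution: (0, 9.5) with z = -28.5.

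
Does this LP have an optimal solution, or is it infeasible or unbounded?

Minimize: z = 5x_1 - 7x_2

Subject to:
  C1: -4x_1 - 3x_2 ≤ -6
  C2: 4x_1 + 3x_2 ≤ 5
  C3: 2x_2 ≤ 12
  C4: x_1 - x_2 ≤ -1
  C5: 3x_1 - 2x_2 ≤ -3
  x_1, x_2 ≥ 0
C2 requires 4x_1 + 3x_2 ≤ 5, while C1 (-4x_1 - 3x_2 ≤ -6) is equivalent to 4x_1 + 3x_2 ≥ 6. Together they would need 6 ≤ 4x_1 + 3x_2 ≤ 5, which is impossible since 6 > 5. No point satisfies all constraints.

Infeasible — the constraint set is empty.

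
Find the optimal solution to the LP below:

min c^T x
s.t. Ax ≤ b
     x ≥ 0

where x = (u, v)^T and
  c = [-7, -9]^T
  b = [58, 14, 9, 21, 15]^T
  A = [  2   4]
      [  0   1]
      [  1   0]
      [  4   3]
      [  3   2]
Each vertex is the intersection of two constraint boundaries that also satisfies all remaining constraints:
  u = 0 and v = 0 → (0, 0)
  3u + 2v = 15 and v = 0 → (5, 0)
  4u + 3v = 21 and 3u + 2v = 15 → (3, 3)
  4u + 3v = 21 and u = 0 → (0, 7)

Evaluating z = -7u - 9v at each vertex:
  (0, 0): z = 0
  (5, 0): z = -35
  (3, 3): z = -48
  (0, 7): z = -63

The minimum is at (0, 7) with z = -63.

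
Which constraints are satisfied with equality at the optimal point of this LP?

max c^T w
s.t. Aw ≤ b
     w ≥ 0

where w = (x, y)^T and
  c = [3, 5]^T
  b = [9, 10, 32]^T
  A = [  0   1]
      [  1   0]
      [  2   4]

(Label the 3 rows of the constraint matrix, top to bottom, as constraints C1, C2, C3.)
Optimal: x = 10, y = 3
Slack at optimum:
  C1: slack = 6
  C2: slack = 0 (binding)
  C3: slack = 0 (binding)
  x ≥ 0: x = 10
  y ≥ 0: y = 3
Binding constraints: C2, C3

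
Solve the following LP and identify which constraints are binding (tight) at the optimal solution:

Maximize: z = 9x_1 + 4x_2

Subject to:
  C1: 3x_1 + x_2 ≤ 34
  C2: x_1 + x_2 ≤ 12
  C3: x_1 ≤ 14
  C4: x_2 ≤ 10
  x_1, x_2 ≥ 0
Optimal: x_1 = 11, x_2 = 1
Binding: C1, C2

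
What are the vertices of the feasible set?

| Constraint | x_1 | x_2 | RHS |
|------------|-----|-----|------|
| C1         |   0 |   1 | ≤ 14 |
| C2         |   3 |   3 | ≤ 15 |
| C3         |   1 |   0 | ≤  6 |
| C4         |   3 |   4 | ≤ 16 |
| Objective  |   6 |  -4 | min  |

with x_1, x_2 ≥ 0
Each vertex is the intersection of two constraint boundaries that also satisfies all remaining constraints:
  x_1 = 0 and x_2 = 0 → (0, 0)
  3x_1 + 3x_2 = 15 and x_2 = 0 → (5, 0)
  3x_1 + 3x_2 = 15 and 3x_1 + 4x_2 = 16 → (4, 1)
  3x_1 + 4x_2 = 16 and x_1 = 0 → (0, 4)

Vertices: (0, 0), (5, 0), (4, 1), (0, 4)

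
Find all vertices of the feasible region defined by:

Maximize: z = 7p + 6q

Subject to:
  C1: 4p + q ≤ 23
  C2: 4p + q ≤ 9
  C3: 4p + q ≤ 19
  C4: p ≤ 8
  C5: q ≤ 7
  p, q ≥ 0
Each vertex is the intersection of two constraint boundaries that also satisfies all remaining constraints:
  p = 0 and q = 0 → (0, 0)
  4p + q = 9 and q = 0 → (2.25, 0)
  4p + q = 9 and q = 7 → (0.5, 7)
  q = 7 and p = 0 → (0, 7)

Vertices: (0, 0), (2.25, 0), (0.5, 7), (0, 7)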